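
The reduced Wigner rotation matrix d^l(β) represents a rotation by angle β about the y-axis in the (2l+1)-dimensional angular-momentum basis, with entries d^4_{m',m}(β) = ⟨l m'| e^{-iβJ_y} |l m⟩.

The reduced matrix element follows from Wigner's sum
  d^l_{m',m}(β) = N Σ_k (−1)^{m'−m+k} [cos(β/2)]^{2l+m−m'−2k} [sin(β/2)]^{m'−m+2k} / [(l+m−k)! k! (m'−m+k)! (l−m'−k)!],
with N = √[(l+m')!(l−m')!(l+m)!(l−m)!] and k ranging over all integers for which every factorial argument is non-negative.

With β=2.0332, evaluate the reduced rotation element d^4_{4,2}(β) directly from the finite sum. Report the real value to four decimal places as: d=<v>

d=0.0813

d^4_{4,2}(β=2.0332) via Wigner's sum:
With c≡cos(β/2)=0.526260 and s≡sin(β/2)=0.850324, N=[40320·1·720·2]^{1/2}=7619.763776
k∈{0} keeps every argument non-negative
  k=0: (−1)^2·7619.7638/(1440)·0.5263^6·0.8503^2 = +0.081274
d^4_{4,2}(2.0332) = +0.081274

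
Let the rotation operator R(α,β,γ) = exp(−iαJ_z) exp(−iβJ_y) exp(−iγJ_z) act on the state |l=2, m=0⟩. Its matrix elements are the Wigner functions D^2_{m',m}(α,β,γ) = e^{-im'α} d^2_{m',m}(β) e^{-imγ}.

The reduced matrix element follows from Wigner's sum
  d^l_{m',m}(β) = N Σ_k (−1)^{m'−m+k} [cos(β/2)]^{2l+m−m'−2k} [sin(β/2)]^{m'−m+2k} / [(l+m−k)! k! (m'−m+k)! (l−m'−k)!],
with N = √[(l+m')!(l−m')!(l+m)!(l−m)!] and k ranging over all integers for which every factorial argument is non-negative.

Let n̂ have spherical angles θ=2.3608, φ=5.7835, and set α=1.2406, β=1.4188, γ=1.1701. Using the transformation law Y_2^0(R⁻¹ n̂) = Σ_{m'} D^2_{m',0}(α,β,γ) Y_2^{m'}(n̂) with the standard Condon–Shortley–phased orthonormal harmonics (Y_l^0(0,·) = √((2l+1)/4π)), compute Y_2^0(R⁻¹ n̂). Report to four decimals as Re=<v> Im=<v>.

Need the full column D^2_{m',0} for m'=−2..2 at α=1.2406, β=1.4188, γ=1.1701.
cos(β/2)=0.758753, sin(β/2)=0.651379
d^2_{-2,0}: single k=2 term ⇒ +0.598333;  D = -0.472535+0.367034i
d^2_{-1,0}: k∈[1..2] ⇒ +0.696964 -0.513661 = +0.183303;  D = +0.059432+0.173401i
d^2_{0,0}: k∈[0..2] ⇒ +0.331437 -0.977074 +0.180026 = -0.465612;  D = -0.465612+0.000000i
d^2_{1,0}: k∈[0..1] ⇒ -0.696964 +0.513661 = -0.183303;  D = -0.059432+0.173401i
d^2_{2,0}: single k=0 term ⇒ +0.598333;  D = -0.472535-0.367034i
Y_2^{m'}(θ=2.3608,φ=5.7835) and Σ D·Y over m':
  (-0.4725+0.3670i)·(+0.1035+0.1610i)  (+0.0594+0.1734i)·(-0.3390-0.1851i)  (-0.4656+0.0000i)·(+0.1621+0.0000i)  (-0.0594+0.1734i)·(+0.3390-0.1851i)  (-0.4725-0.3670i)·(+0.1035-0.1610i)
Y_2^0(R⁻¹ n̂) = -0.267529+0.000000i

Re=-0.2675 Im=0.0000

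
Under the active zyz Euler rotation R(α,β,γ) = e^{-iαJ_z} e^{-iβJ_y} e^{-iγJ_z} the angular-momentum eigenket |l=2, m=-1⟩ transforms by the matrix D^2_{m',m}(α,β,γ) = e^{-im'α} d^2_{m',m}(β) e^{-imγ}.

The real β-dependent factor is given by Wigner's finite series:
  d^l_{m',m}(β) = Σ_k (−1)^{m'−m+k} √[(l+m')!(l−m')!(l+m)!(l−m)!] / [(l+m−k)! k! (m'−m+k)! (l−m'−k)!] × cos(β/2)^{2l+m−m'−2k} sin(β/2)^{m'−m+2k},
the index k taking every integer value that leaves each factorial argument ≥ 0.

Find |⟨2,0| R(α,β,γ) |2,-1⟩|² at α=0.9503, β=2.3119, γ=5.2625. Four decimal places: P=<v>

First d^2_{0,-1}(β=2.3119), then the phase factors e^{-i(0)α} and e^{-i(-1)γ}:
c=cos(2.3119/2)=0.403049, s=sin(2.3119/2)=0.915178; N=√[2·2·1·6]=4.898979
k∈{0,1} keeps every argument non-negative
  k=0: (−1)^1·4.8990/(2)·0.4030^3·0.9152^1 = -0.146776
  k=1: (−1)^2·4.8990/(2)·0.4030^1·0.9152^3 = +0.756747
d^2_{0,-1}(2.3119) = -0.146776 +0.756747 = +0.609971
|D^2_{0,-1}|² = |d^2_{0,-1}(β)|² = (+0.609971)² = 0.372065 (the z-rotation phases have unit modulus)

P=0.3721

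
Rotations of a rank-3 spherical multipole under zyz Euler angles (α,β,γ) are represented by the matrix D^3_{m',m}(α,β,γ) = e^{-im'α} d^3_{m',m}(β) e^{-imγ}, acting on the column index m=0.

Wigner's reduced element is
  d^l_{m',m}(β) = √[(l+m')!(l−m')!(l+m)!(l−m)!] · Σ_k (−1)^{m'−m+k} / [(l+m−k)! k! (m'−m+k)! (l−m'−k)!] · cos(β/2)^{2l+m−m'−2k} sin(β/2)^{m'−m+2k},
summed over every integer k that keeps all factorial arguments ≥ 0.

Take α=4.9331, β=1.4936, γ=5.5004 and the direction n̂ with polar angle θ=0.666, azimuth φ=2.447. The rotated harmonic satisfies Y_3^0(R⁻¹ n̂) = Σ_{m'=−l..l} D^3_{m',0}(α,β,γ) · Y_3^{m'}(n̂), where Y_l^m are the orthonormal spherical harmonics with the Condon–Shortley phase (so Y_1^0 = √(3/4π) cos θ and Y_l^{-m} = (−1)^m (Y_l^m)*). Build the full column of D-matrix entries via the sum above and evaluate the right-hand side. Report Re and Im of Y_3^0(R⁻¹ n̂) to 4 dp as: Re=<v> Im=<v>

Re=0.3328 Im=0.0000

Need the full column D^3_{m',0} for m'=−3..3 at α=4.9331, β=1.4936, γ=5.5004.
cos(β/2)=0.733866, sin(β/2)=0.679294
d^3_{-3,0}: single k=3 term ⇒ +0.554037;  D = -0.340622+0.436960i
d^3_{-2,0}: k∈[2..3] ⇒ +0.733067 -0.628095 = +0.104972;  D = -0.094910-0.044847i
d^3_{-1,0}: k∈[1..3] ⇒ +0.500879 -1.287466 +0.367702 = -0.418885;  D = -0.091704+0.408724i
d^3_{0,0}: k∈[0..3] ⇒ +0.156208 -1.204553 +1.032065 -0.098253 = -0.114533;  D = -0.114533+0.000000i
d^3_{1,0}: k∈[0..2] ⇒ -0.500879 +1.287466 -0.367702 = +0.418885;  D = +0.091704+0.408724i
d^3_{2,0}: k∈[0..1] ⇒ +0.733067 -0.628095 = +0.104972;  D = -0.094910+0.044847i
d^3_{3,0}: single k=0 term ⇒ -0.554037;  D = +0.340622+0.436960i
Y_3^{m'}(θ=0.666,φ=2.447) and Σ D·Y over m':
  (-0.3406+0.4370i)·(+0.0483-0.0857i)  (-0.0949-0.0448i)·(+0.0554+0.3017i)  (-0.0917+0.4087i)·(-0.3208-0.2673i)  (-0.1145+0.0000i)·(+0.0268+0.0000i)  (+0.0917+0.4087i)·(+0.3208-0.2673i)  (-0.0949+0.0448i)·(+0.0554-0.3017i)  (+0.3406+0.4370i)·(-0.0483-0.0857i)
Y_3^0(R⁻¹ n̂) = +0.332840+0.000000i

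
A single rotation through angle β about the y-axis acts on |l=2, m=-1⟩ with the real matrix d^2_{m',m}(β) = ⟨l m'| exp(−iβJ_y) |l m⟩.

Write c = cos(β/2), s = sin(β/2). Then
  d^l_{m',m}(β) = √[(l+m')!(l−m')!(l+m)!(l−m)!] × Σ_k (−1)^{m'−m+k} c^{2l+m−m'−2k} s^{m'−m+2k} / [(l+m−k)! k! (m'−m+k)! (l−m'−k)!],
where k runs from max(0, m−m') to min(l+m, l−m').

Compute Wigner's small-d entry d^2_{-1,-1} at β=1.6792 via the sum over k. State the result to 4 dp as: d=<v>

d=-0.5424

d^2_{-1,-1}(β=1.6792) via Wigner's sum:
Half-angle: c=0.667761, s=0.744376. N=√(1·6·1·6)=6.000000
k∈{0,1} keeps every argument non-negative
  k=0: (−1)^0·6.0000/(6)·0.6678^4·0.7444^0 = +0.198831
  k=1: (−1)^1·6.0000/(2)·0.6678^2·0.7444^2 = -0.741221
d^2_{-1,-1}(1.6792) = +0.198831 -0.741221 = -0.542390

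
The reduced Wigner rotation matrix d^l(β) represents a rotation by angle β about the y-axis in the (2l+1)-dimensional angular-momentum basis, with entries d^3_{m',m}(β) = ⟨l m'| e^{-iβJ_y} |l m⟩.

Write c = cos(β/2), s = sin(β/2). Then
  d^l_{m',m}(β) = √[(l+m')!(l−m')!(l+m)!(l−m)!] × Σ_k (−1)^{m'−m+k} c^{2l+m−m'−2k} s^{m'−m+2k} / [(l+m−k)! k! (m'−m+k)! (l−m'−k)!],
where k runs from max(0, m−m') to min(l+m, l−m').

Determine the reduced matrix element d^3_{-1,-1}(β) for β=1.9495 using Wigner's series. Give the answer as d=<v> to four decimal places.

d^3_{-1,-1}(β=1.9495) via Wigner's sum:
c=cos(1.9495/2)=0.561375, s=sin(1.9495/2)=0.827562; N=√[2·24·2·24]=48.000000
The bounds max(0,m−m')=0 and min(l+m,l−m')=2 give 3 terms
  k=0: (−1)^0·48.0000/(48)·0.5614^6·0.8276^0 = +0.031298
  k=1: (−1)^1·48.0000/(6)·0.5614^4·0.8276^2 = -0.544130
  k=2: (−1)^2·48.0000/(8)·0.5614^2·0.8276^4 = +0.886867
d^3_{-1,-1}(1.9495) = +0.031298 -0.544130 +0.886867 = +0.374035

d=0.3740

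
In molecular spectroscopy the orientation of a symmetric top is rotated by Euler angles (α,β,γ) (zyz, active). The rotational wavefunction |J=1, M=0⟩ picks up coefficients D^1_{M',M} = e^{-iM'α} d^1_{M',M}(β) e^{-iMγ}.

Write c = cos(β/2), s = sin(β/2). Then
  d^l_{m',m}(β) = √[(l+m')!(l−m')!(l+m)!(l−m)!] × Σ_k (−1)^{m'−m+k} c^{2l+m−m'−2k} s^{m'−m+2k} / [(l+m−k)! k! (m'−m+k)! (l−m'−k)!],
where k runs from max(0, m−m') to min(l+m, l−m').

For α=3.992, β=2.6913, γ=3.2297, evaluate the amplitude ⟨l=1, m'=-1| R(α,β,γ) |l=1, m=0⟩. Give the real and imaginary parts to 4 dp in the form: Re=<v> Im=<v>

First d^1_{-1,0}(β=2.6913), then the phase factors e^{-i(-1)α} and e^{-i(0)γ}:
Half-angle: c=0.223249, s=0.974761. N=√(1·2·1·1)=1.414214
k∈{1} keeps every argument non-negative
  k=1: (−1)^0·1.4142/(1)·0.2232^1·0.9748^1 = +0.307753
d^1_{-1,0}(2.6913) = +0.307753
Phases: e^{-i·(-1)·3.992}=-0.659677-0.751549i, e^{-i·(0)·3.2297}=+1.000000+0.000000i ⇒ D=-0.203018-0.231292i

Re=-0.2030 Im=-0.2313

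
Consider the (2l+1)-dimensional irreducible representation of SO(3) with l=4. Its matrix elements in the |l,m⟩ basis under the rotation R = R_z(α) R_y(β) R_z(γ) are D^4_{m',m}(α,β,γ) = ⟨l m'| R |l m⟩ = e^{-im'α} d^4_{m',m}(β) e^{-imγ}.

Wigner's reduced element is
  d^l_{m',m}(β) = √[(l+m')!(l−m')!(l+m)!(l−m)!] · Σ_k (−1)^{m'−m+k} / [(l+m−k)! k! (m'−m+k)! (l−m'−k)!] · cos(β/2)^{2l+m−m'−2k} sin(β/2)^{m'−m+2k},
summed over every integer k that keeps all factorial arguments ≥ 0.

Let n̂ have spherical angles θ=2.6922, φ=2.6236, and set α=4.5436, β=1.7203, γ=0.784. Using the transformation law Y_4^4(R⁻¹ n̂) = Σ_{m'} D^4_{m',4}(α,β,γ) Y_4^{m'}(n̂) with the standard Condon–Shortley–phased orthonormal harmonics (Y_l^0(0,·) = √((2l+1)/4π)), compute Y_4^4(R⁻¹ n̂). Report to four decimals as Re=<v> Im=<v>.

Need the full column D^4_{m',4} for m'=−4..4 at α=4.5436, β=1.7203, γ=0.784.
cos(β/2)=0.652324, sin(β/2)=0.757940
d^4_{-4,4}: single k=8 term ⇒ +0.108913;  D = -0.085398+0.067596i
d^4_{-3,4}: single k=7 term ⇒ +0.265127;  D = -0.127289-0.232572i
d^4_{-2,4}: single k=6 term ⇒ +0.426890;  D = +0.403580-0.139132i
d^4_{-1,4}: single k=5 term ⇒ +0.519588;  D = +0.084419+0.512684i
d^4_{0,4}: single k=4 term ⇒ +0.499968;  D = -0.499960-0.002796i
d^4_{1,4}: single k=3 term ⇒ +0.384871;  D = +0.066775-0.379034i
d^4_{2,4}: single k=2 term ⇒ +0.234222;  D = +0.220565+0.078810i
d^4_{3,4}: single k=1 term ⇒ +0.107751;  D = -0.052786+0.093936i
d^4_{4,4}: single k=0 term ⇒ +0.032787;  D = -0.025479-0.020636i
Y_4^{m'}(θ=2.6922,φ=2.6236) and Σ D·Y over m':
  (-0.0854+0.0676i)·(-0.0076+0.0138i)  (-0.1273-0.2326i)·(+0.0016+0.0924i)  (+0.4036-0.1391i)·(+0.1506+0.2541i)  (+0.0844+0.5127i)·(+0.4309+0.2455i)  (-0.5000-0.0028i)·(+0.1796+0.0000i)  (+0.0668-0.3790i)·(-0.4309+0.2455i)  (+0.2206+0.0788i)·(+0.1506-0.2541i)  (-0.0528+0.0939i)·(-0.0016+0.0924i)  (-0.0255-0.0206i)·(-0.0076-0.0138i)
Y_4^4(R⁻¹ n̂) = +0.046665+0.439919i

Re=0.0467 Im=0.4399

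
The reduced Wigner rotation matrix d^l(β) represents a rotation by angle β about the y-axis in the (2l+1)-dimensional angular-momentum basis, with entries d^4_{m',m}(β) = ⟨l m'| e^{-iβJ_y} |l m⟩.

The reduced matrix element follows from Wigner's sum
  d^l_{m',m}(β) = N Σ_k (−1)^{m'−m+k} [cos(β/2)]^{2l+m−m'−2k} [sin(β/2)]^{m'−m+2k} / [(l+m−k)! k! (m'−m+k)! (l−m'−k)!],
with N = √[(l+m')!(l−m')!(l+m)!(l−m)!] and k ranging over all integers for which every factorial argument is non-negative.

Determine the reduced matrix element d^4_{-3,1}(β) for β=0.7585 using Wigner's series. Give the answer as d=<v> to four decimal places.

d=0.1674

d^4_{-3,1}(β=0.7585) via Wigner's sum:
With c≡cos(β/2)=0.928943 and s≡sin(β/2)=0.370224, N=[1·5040·120·6]^{1/2}=1904.940944
Admissible k: 4..5 (factorial args all ≥0)
  k=4: (−1)^0·1904.9409/(144)·0.9289^4·0.3702^4 = +0.185068
  k=5: (−1)^1·1904.9409/(240)·0.9289^2·0.3702^6 = -0.017637
d^4_{-3,1}(0.7585) = +0.185068 -0.017637 = +0.167431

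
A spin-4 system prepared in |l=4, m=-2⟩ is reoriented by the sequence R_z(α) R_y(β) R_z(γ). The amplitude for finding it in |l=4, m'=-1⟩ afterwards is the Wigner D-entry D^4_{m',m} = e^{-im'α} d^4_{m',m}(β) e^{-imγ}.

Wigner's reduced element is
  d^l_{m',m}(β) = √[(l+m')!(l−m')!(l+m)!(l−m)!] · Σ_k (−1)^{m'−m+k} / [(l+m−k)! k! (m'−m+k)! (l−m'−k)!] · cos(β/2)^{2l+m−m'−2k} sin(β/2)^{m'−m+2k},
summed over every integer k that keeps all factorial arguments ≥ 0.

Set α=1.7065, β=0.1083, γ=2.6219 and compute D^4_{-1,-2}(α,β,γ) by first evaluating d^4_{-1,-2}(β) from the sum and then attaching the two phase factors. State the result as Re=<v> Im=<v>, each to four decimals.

First d^4_{-1,-2}(β=0.1083), then the phase factors e^{-i(-1)α} and e^{-i(-2)γ}:
Half-angle: c=0.998534, s=0.054124. N=√(6·120·2·720)=1018.233765
k∈{0,1,2} keeps every argument non-negative
  k=0: (−1)^1·1018.2338/(240)·0.9985^7·0.0541^1 = -0.227281
  k=1: (−1)^2·1018.2338/(48)·0.9985^5·0.0541^3 = +0.003339
  k=2: (−1)^3·1018.2338/(72)·0.9985^3·0.0541^5 = -0.000007
d^4_{-1,-2}(0.1083) = -0.227281 +0.003339 -0.000007 = -0.223949
Phases: e^{-i·(-1)·1.7065}=-0.135288+0.990806i, e^{-i·(-2)·2.6219}=+0.506750-0.862093i ⇒ D=-0.175936-0.138562i

Re=-0.1759 Im=-0.1386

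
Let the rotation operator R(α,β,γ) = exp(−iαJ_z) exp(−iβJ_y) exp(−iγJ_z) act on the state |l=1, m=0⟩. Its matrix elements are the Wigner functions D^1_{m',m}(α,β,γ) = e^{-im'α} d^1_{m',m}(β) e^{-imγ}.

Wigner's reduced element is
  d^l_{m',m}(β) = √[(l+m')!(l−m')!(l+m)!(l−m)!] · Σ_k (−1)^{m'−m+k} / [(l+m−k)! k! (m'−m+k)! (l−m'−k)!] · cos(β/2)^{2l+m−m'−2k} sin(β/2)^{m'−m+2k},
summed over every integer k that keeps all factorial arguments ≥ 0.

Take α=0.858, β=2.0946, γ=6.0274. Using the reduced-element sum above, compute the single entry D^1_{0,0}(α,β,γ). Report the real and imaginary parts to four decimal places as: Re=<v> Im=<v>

Re=-0.5002 Im=0.0000

Split into d^1_{0,0}(β=2.0946) × two z-phases.
c=cos(2.0946/2)=0.499911, s=sin(2.0946/2)=0.866077; N=√[1·1·1·1]=1.000000
The bounds max(0,m−m')=0 and min(l+m,l−m')=1 give 2 terms
  k=0: (−1)^0·1.0000/(1)·0.4999^2·0.8661^0 = +0.249911
  k=1: (−1)^1·1.0000/(1)·0.4999^0·0.8661^2 = -0.750089
d^1_{0,0}(2.0946) = +0.249911 -0.750089 = -0.500177
Attach z-rotation phases: D = e^{-i(0)(0.858)}·(-0.500177)·e^{-i(0)(6.0274)} = -0.500177+0.000000i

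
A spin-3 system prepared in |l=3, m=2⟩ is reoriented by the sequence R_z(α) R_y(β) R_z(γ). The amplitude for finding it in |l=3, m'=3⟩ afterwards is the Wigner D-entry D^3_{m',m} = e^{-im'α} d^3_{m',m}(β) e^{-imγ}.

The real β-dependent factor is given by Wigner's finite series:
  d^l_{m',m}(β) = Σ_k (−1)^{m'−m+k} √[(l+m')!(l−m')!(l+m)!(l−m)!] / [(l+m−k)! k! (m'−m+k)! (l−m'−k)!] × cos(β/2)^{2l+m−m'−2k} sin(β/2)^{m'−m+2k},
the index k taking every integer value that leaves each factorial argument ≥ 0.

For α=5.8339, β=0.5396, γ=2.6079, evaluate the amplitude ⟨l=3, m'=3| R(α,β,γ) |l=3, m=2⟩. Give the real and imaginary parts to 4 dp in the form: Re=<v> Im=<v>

First d^3_{3,2}(β=0.5396), then the phase factors e^{-i(3)α} and e^{-i(2)γ}:
c=cos(0.5396/2)=0.963824, s=sin(0.5396/2)=0.266539; N=√[720·1·120·1]=293.938769
Admissible k: 0..0 (factorial args all ≥0)
  k=0: (−1)^1·293.9388/(120)·0.9638^5·0.2665^1 = -0.543032
d^3_{3,2}(0.5396) = -0.543032
D = (+0.221098+0.975252i)·(-0.543032)·(+0.482416+0.875942i) = +0.405972-0.360652i

Re=0.4060 Im=-0.3607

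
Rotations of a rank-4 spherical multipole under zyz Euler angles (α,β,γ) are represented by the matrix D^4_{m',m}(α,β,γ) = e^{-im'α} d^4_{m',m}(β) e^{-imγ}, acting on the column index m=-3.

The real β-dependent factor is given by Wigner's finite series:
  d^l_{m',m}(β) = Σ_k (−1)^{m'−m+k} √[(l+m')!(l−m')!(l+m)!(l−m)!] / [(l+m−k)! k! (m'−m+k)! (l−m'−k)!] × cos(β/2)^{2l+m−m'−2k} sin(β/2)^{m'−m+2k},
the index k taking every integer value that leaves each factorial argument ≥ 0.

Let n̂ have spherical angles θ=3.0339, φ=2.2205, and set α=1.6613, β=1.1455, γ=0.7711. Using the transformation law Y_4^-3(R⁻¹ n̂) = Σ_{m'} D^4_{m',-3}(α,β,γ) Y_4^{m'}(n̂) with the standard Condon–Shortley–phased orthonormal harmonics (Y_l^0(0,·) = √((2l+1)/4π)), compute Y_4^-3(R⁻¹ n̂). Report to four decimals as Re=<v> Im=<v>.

Re=0.1840 Im=-0.2925

Need the full column D^4_{m',-3} for m'=−4..4 at α=1.6613, β=1.1455, γ=0.7711.
cos(β/2)=0.840414, sin(β/2)=0.541945
d^4_{-4,-3}: single k=1 term ⇒ +0.453892;  D = -0.405438+0.204054i
d^4_{-3,-3}: k∈[0..1] ⇒ +0.248854 -0.724382 = -0.475528;  D = -0.251296-0.403704i
d^4_{-2,-3}: k∈[0..1] ⇒ -0.600443 +0.749061 = +0.148618;  D = +0.118556-0.089620i
d^4_{-1,-3}: k∈[0..1] ⇒ +0.821372 -0.569263 = +0.252109;  D = -0.169582-0.186550i
d^4_{0,-3}: k∈[0..1] ⇒ -0.789580 +0.328338 = -0.461242;  D = +0.311862-0.339833i
d^4_{1,-3}: k∈[0..1] ⇒ +0.569263 -0.142033 = +0.427231;  D = +0.339594+0.259234i
d^4_{2,-3}: k∈[0..1] ⇒ -0.311488 +0.043176 = -0.268312;  D = -0.142864+0.227115i
d^4_{3,-3}: k∈[0..1] ⇒ +0.125261 -0.007441 = +0.117820;  D = -0.104992-0.053463i
d^4_{4,-3}: single k=0 term ⇒ -0.032638;  D = +0.012121-0.030304i
Y_4^{m'}(θ=3.0339,φ=2.2205) and Σ D·Y over m':
  (-0.4054+0.2041i)·(-0.0001-0.0000i)  (-0.2513-0.4037i)·(-0.0014+0.0006i)  (+0.1186-0.0896i)·(-0.0061+0.0220i)  (-0.1696-0.1865i)·(+0.1199+0.1578i)  (+0.3119-0.3398i)·(+0.7979+0.0000i)  (+0.3396+0.2592i)·(-0.1199+0.1578i)  (-0.1429+0.2271i)·(-0.0061-0.0220i)  (-0.1050-0.0535i)·(+0.0014+0.0006i)  (+0.0121-0.0303i)·(-0.0001+0.0000i)
Y_4^-3(R⁻¹ n̂) = +0.183963-0.292539i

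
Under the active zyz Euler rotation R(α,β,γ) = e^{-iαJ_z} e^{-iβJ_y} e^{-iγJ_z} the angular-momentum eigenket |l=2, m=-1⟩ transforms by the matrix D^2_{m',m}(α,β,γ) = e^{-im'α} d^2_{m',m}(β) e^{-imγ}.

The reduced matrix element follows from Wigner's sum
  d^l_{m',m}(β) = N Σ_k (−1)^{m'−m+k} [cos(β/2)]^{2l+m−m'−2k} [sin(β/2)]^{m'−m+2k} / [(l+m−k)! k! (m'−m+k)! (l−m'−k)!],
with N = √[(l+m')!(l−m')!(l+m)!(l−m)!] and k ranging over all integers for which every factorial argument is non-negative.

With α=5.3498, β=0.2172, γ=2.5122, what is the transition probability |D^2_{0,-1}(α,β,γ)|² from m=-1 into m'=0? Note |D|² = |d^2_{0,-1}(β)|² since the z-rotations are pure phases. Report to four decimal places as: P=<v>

P=0.0664

D^2_{0,-1}(5.3498,0.2172,2.5122) = e^{-i·0·5.3498}·d^2_{0,-1}(0.2172)·e^{-i·-1·2.5122}. Compute d first:
c=cos(0.2172/2)=0.994109, s=sin(0.2172/2)=0.108387; N=√[2·2·1·6]=4.898979
k: max(0,(-1)−(0))=0 … min(2+(-1),2−(0))=1
  k=0: (−1)^1·4.8990/(2)·0.9941^3·0.1084^1 = -0.260827
  k=1: (−1)^2·4.8990/(2)·0.9941^1·0.1084^3 = +0.003101
d^2_{0,-1}(0.2172) = -0.260827 +0.003101 = -0.257727
|D^2_{0,-1}|² = |d^2_{0,-1}(β)|² = (-0.257727)² = 0.066423 (the z-rotation phases have unit modulus)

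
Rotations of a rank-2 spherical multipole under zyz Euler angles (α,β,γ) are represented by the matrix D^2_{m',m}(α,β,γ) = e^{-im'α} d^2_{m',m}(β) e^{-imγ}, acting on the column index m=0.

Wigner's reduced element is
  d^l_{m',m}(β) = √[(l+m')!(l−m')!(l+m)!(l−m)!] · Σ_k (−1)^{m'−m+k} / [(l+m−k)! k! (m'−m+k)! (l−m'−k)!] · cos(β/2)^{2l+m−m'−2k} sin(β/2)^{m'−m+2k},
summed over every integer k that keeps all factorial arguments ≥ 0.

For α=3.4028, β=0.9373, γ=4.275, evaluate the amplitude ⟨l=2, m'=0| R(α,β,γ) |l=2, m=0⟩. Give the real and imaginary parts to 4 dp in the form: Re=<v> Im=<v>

Re=0.0256 Im=0.0000

First d^2_{0,0}(β=0.9373), then the phase factors e^{-i(0)α} and e^{-i(0)γ}:
Half-angle: c=0.892179, s=0.451682. N=√(2·2·2·2)=4.000000
k: max(0,(0)−(0))=0 … min(2+(0),2−(0))=2
  k=0: (−1)^0·4.0000/(4)·0.8922^4·0.4517^0 = +0.633589
  k=1: (−1)^1·4.0000/(1)·0.8922^2·0.4517^2 = -0.649576
  k=2: (−1)^2·4.0000/(4)·0.8922^0·0.4517^4 = +0.041623
d^2_{0,0}(0.9373) = +0.633589 -0.649576 +0.041623 = +0.025636
Phases: e^{-i·(0)·3.4028}=+1.000000+0.000000i, e^{-i·(0)·4.275}=+1.000000+0.000000i ⇒ D=+0.025636+0.000000i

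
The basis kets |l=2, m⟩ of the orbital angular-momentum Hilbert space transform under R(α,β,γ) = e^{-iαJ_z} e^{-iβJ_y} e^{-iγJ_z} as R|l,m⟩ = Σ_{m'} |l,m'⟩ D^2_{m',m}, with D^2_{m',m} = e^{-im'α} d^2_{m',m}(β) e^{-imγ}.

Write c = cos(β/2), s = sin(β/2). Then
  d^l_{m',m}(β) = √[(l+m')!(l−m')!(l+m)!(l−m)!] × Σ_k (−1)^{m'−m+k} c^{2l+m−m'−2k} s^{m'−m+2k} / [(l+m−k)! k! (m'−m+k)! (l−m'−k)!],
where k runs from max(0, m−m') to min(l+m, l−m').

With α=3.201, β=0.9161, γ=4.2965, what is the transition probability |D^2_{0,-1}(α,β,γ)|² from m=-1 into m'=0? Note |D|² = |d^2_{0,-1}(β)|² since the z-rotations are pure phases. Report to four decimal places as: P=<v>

Split into d^2_{0,-1}(β=0.9161) × two z-phases.
c=cos(0.9161/2)=0.896916, s=sin(0.9161/2)=0.442200; N=√[2·2·1·6]=4.898979
Admissible k: 0..1 (factorial args all ≥0)
  k=0: (−1)^1·4.8990/(2)·0.8969^3·0.4422^1 = -0.781538
  k=1: (−1)^2·4.8990/(2)·0.8969^1·0.4422^3 = +0.189969
d^2_{0,-1}(0.9161) = -0.781538 +0.189969 = -0.591569
|D^2_{0,-1}|² = |d^2_{0,-1}(β)|² = (-0.591569)² = 0.349954 (the z-rotation phases have unit modulus)

P=0.3500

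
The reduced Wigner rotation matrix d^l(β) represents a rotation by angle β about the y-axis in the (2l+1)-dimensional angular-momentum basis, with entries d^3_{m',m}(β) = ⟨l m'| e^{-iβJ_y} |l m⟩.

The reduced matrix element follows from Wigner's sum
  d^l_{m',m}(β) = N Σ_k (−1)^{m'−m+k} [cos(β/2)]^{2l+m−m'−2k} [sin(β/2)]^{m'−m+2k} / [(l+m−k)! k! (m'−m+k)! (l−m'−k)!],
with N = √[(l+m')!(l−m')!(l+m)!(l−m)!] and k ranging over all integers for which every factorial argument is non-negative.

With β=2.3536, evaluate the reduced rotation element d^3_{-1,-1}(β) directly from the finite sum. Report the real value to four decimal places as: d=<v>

d^3_{-1,-1}(β=2.3536) via Wigner's sum:
With c≡cos(β/2)=0.383882 and s≡sin(β/2)=0.923382, N=[2·24·2·24]^{1/2}=48.000000
k∈{0,1,2} keeps every argument non-negative
  k=0: (−1)^0·48.0000/(48)·0.3839^6·0.9234^0 = +0.003200
  k=1: (−1)^1·48.0000/(6)·0.3839^4·0.9234^2 = -0.148130
  k=2: (−1)^2·48.0000/(8)·0.3839^2·0.9234^4 = +0.642794
d^3_{-1,-1}(2.3536) = +0.003200 -0.148130 +0.642794 = +0.497865

d=0.4979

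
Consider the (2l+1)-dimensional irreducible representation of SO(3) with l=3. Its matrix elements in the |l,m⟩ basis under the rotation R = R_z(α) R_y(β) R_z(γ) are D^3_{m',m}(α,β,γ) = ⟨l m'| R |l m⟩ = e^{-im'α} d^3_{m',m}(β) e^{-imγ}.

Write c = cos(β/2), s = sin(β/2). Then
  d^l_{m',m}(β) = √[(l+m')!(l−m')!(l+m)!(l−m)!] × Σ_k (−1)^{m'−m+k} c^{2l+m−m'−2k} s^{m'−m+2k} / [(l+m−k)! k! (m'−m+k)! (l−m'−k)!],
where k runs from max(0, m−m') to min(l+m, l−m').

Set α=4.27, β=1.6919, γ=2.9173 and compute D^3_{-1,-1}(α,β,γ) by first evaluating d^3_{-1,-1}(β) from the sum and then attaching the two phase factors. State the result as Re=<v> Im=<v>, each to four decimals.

First d^3_{-1,-1}(β=1.6919), then the phase factors e^{-i(-1)α} and e^{-i(-1)γ}:
Half-angle: c=0.663020, s=0.748601. N=√(2·24·2·24)=48.000000
k∈{0,1,2} keeps every argument non-negative
  k=0: (−1)^0·48.0000/(48)·0.6630^6·0.7486^0 = +0.084950
  k=1: (−1)^1·48.0000/(6)·0.6630^4·0.7486^2 = -0.866361
  k=2: (−1)^2·48.0000/(8)·0.6630^2·0.7486^4 = +0.828338
d^3_{-1,-1}(1.6919) = +0.084950 -0.866361 +0.828338 = +0.046927
D = (-0.428100-0.903732i)·(+0.046927)·(-0.974952+0.222417i) = +0.029019+0.036879i

Re=0.0290 Im=0.0369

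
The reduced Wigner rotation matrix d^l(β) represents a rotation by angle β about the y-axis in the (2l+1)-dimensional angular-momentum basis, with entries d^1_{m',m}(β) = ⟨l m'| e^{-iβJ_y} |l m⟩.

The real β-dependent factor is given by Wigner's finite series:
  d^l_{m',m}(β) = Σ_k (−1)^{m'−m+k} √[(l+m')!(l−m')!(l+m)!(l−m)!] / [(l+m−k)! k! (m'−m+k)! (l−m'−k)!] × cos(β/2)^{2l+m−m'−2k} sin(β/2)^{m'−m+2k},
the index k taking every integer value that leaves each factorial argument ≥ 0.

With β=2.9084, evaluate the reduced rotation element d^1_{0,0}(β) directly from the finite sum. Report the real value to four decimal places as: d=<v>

d^1_{0,0}(β=2.9084) via Wigner's sum:
With c≡cos(β/2)=0.116332 and s≡sin(β/2)=0.993210, N=[1·1·1·1]^{1/2}=1.000000
The bounds max(0,m−m')=0 and min(l+m,l−m')=1 give 2 terms
  k=0: (−1)^0·1.0000/(1)·0.1163^2·0.9932^0 = +0.013533
  k=1: (−1)^1·1.0000/(1)·0.1163^0·0.9932^2 = -0.986467
d^1_{0,0}(2.9084) = +0.013533 -0.986467 = -0.972934

d=-0.9729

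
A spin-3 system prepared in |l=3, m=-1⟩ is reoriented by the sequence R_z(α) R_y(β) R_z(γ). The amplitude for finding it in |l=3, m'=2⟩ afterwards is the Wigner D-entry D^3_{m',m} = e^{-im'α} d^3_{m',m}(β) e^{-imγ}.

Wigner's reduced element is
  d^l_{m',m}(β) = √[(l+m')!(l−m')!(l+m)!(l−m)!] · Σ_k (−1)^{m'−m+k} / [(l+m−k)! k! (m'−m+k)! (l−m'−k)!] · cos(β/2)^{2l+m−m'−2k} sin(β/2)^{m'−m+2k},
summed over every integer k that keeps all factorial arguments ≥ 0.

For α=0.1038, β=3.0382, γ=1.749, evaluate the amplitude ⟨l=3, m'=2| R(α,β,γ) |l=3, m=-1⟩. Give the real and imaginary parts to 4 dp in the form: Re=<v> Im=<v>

D^3_{2,-1}(0.1038,3.0382,1.749) = e^{-i·2·0.1038}·d^3_{2,-1}(3.0382)·e^{-i·-1·1.749}. Compute d first:
With c≡cos(β/2)=0.051673 and s≡sin(β/2)=0.998664, N=[120·1·2·24]^{1/2}=75.894664
Admissible k: 0..1 (factorial args all ≥0)
  k=0: (−1)^3·75.8947/(12)·0.0517^3·0.9987^3 = -0.000869
  k=1: (−1)^4·75.8947/(24)·0.0517^1·0.9987^5 = +0.162317
d^3_{2,-1}(3.0382) = -0.000869 +0.162317 = +0.161448
Attach z-rotation phases: D = e^{-i(2)(0.1038)}·(+0.161448)·e^{-i(-1)(1.749)} = +0.004745+0.161378i

Re=0.0047 Im=0.1614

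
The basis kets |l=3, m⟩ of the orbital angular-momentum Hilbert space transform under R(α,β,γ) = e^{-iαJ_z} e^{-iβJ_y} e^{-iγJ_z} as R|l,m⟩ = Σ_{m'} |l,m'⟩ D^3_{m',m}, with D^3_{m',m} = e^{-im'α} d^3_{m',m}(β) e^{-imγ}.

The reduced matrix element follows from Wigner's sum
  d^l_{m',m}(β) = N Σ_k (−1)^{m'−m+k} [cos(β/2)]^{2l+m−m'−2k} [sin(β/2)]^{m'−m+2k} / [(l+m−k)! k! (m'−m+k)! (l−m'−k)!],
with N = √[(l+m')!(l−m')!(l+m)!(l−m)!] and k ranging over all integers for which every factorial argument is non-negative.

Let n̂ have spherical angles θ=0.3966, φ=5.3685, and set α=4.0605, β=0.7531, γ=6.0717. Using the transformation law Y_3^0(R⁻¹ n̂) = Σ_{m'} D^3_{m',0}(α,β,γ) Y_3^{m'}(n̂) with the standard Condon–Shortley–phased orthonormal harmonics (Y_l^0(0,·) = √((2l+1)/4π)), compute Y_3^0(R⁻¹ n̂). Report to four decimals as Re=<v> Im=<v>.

Re=-0.0693 Im=0.0000

Need the full column D^3_{m',0} for m'=−3..3 at α=4.0605, β=0.7531, γ=6.0717.
cos(β/2)=0.929939, sin(β/2)=0.367714
d^3_{-3,0}: single k=3 term ⇒ +0.178817;  D = +0.165736-0.067135i
d^3_{-2,0}: k∈[2..3] ⇒ +0.553859 -0.086599 = +0.467260;  D = -0.123290+0.450701i
d^3_{-1,0}: k∈[1..3] ⇒ +0.885876 -0.415534 +0.021657 = +0.491999;  D = -0.298490-0.391109i
d^3_{0,0}: k∈[0..3] ⇒ +0.646735 -0.910083 +0.142296 -0.002472 = -0.123524;  D = -0.123524+0.000000i
d^3_{1,0}: k∈[0..2] ⇒ -0.885876 +0.415534 -0.021657 = -0.491999;  D = +0.298490-0.391109i
d^3_{2,0}: k∈[0..1] ⇒ +0.553859 -0.086599 = +0.467260;  D = -0.123290-0.450701i
d^3_{3,0}: single k=0 term ⇒ -0.178817;  D = -0.165736-0.067135i
Y_3^{m'}(θ=0.3966,φ=5.3685) and Σ D·Y over m':
  (+0.1657-0.0671i)·(-0.0222+0.0093i)  (-0.1233+0.4507i)·(-0.0360+0.1360i)  (-0.2985-0.3911i)·(+0.2478+0.3219i)  (-0.1235+0.0000i)·(+0.4316+0.0000i)  (+0.2985-0.3911i)·(-0.2478+0.3219i)  (-0.1233-0.4507i)·(-0.0360-0.1360i)  (-0.1657-0.0671i)·(+0.0222+0.0093i)
Y_3^0(R⁻¹ n̂) = -0.069282+0.000000i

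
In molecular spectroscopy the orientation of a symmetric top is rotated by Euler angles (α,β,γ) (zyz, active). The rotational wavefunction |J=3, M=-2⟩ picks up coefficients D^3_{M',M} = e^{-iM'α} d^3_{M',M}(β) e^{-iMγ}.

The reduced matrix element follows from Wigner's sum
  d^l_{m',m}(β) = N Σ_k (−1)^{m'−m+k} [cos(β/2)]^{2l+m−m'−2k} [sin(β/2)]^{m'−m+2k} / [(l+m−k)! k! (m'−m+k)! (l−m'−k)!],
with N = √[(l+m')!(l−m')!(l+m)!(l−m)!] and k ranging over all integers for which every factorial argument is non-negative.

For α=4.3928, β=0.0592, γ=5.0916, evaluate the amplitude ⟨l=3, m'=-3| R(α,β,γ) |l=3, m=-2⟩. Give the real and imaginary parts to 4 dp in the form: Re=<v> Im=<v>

Split into d^3_{-3,-2}(β=0.0592) × two z-phases.
With c≡cos(β/2)=0.999562 and s≡sin(β/2)=0.029596, N=[1·720·1·120]^{1/2}=293.938769
Admissible k: 1..1 (factorial args all ≥0)
  k=1: (−1)^0·293.9388/(120)·0.9996^5·0.0296^1 = +0.072336
d^3_{-3,-2}(0.0592) = +0.072336
D = (+0.818484+0.574530i)·(+0.072336)·(-0.725922-0.687777i) = -0.014395-0.070889i

Re=-0.0144 Im=-0.0709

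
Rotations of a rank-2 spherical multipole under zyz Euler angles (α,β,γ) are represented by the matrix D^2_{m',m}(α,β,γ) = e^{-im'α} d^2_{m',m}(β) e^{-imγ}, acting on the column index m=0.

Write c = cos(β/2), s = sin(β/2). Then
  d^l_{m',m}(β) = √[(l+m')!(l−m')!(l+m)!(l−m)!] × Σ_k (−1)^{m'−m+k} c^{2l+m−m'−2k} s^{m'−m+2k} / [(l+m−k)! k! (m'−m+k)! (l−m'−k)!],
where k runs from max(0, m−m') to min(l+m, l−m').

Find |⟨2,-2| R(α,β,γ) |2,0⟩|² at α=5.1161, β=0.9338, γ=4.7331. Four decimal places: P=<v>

P=0.1566

First d^2_{-2,0}(β=0.9338), then the phase factors e^{-i(-2)α} and e^{-i(0)γ}:
Half-angle: c=0.892968, s=0.450120. N=√(1·24·2·2)=9.797959
The bounds max(0,m−m')=2 and min(l+m,l−m')=2 give 1 term
  k=2: (−1)^0·9.7980/(4)·0.8930^2·0.4501^2 = +0.395735
d^2_{-2,0}(0.9338) = +0.395735
|D^2_{-2,0}|² = |d^2_{-2,0}(β)|² = (+0.395735)² = 0.156606 (the z-rotation phases have unit modulus)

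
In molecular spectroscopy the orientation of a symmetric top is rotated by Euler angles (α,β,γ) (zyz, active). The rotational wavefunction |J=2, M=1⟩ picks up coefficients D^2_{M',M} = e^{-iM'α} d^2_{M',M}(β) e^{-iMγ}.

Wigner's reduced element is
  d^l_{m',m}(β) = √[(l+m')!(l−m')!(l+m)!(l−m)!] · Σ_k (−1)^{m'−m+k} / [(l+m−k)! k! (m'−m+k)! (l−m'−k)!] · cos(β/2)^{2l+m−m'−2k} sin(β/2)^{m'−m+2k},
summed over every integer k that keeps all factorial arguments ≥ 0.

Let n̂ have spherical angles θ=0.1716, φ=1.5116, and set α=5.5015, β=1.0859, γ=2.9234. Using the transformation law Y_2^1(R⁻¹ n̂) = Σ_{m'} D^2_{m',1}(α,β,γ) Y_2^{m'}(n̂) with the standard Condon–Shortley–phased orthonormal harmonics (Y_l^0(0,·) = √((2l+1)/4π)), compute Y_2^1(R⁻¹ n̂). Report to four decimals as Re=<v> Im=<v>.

Need the full column D^2_{m',1} for m'=−2..2 at α=5.5015, β=1.0859, γ=2.9234.
cos(β/2)=0.856188, sin(β/2)=0.516664
d^2_{-2,1}: single k=3 term ⇒ +0.236170;  D = -0.052833+0.230184i
d^2_{-1,1}: k∈[2..3] ⇒ +0.587051 -0.071258 = +0.515794;  D = -0.436049+0.275507i
d^2_{0,1}: k∈[1..2] ⇒ +0.794313 -0.289247 = +0.505065;  D = -0.493091-0.109329i
d^2_{1,1}: k∈[0..1] ⇒ +0.537375 -0.587051 = -0.049677;  D = +0.026846+0.041798i
d^2_{2,1}: single k=0 term ⇒ -0.648554;  D = -0.135684+0.634202i
Y_2^{m'}(θ=0.1716,φ=1.5116) and Σ D·Y over m':
  (-0.0528+0.2302i)·(-0.0112-0.0013i)  (-0.4360+0.2755i)·(+0.0077-0.1298i)  (-0.4931-0.1093i)·(+0.6032+0.0000i)  (+0.0268+0.0418i)·(-0.0077-0.1298i)  (-0.1357+0.6342i)·(-0.0112+0.0013i)
Y_2^1(R⁻¹ n̂) = -0.258246-0.020831i

Re=-0.2582 Im=-0.0208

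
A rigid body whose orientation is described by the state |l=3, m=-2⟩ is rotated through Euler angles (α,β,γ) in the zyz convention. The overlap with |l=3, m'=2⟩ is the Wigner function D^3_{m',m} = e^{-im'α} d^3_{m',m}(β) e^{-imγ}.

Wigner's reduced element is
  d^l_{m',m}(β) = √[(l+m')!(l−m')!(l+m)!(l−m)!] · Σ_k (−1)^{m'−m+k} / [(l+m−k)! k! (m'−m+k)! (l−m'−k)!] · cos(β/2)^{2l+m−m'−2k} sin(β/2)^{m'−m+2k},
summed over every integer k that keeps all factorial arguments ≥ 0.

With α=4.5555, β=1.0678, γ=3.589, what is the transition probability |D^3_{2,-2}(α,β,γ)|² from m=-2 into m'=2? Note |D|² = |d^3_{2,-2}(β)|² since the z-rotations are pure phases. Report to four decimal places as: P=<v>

D^3_{2,-2}(4.5555,1.0678,3.589) = e^{-i·2·4.5555}·d^3_{2,-2}(1.0678)·e^{-i·-2·3.589}. Compute d first:
c=cos(1.0678/2)=0.860829, s=sin(1.0678/2)=0.508894; N=√[120·1·1·120]=120.000000
k∈{0,1} keeps every argument non-negative
  k=0: (−1)^4·120.0000/(24)·0.8608^2·0.5089^4 = +0.248493
  k=1: (−1)^5·120.0000/(120)·0.8608^0·0.5089^6 = -0.017369
d^3_{2,-2}(1.0678) = +0.248493 -0.017369 = +0.231125
|D^3_{2,-2}|² = |d^3_{2,-2}(β)|² = (+0.231125)² = 0.053419 (the z-rotation phases have unit modulus)

P=0.0534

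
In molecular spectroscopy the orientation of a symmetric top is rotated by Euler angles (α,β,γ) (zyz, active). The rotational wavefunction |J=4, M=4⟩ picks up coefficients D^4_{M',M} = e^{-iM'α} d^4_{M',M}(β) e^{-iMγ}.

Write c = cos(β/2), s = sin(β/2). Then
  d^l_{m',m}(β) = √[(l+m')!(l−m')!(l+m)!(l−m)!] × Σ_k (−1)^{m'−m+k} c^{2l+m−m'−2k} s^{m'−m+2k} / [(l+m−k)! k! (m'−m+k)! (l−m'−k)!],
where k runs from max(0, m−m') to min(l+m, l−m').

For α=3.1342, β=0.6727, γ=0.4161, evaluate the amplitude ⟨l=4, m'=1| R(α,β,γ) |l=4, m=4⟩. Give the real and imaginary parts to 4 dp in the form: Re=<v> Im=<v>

Re=0.0174 Im=0.2009

Split into d^4_{1,4}(β=0.6727) × two z-phases.
c=cos(0.6727/2)=0.943966, s=sin(0.6727/2)=0.330044; N=√[120·6·40320·1]=5387.986637
k∈{3} keeps every argument non-negative
  k=3: (−1)^0·5387.9866/(720)·0.9440^5·0.3300^3 = +0.201646
d^4_{1,4}(0.6727) = +0.201646
Attach z-rotation phases: D = e^{-i(1)(3.1342)}·(+0.201646)·e^{-i(4)(0.4161)} = +0.017363+0.200897i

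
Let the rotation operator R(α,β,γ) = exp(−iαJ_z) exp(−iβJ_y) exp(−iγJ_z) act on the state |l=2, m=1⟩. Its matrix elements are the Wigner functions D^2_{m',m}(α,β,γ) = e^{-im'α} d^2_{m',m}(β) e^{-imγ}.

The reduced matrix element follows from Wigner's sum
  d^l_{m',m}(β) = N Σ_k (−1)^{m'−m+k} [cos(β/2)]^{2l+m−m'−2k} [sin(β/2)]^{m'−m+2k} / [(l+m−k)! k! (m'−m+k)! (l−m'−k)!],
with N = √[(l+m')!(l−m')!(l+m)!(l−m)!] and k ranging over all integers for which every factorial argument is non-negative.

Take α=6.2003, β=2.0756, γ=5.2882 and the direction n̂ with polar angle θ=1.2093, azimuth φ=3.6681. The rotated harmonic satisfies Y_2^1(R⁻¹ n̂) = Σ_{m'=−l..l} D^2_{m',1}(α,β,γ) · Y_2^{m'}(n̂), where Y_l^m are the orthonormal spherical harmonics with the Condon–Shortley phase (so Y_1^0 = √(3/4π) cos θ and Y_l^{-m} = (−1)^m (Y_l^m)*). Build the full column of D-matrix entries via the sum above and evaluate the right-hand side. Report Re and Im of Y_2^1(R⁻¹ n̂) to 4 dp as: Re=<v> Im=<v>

Re=0.3140 Im=-0.1562

Need the full column D^2_{m',1} for m'=−2..2 at α=6.2003, β=2.0756, γ=5.2882.
cos(β/2)=0.508116, sin(β/2)=0.861288
d^2_{-2,1}: single k=3 term ⇒ +0.649290;  D = +0.438567+0.478788i
d^2_{-1,1}: k∈[2..3] ⇒ +0.574572 -0.550294 = +0.024279;  D = +0.014861+0.019199i
d^2_{0,1}: k∈[1..2] ⇒ +0.276767 -0.795215 = -0.518449;  D = -0.282303-0.434849i
d^2_{1,1}: k∈[0..1] ⇒ +0.066658 -0.574572 = -0.507914;  D = -0.240348-0.447448i
d^2_{2,1}: single k=0 term ⇒ -0.225979;  D = -0.090086-0.207246i
Y_2^{m'}(θ=1.2093,φ=3.6681) and Σ D·Y over m':
  (+0.4386+0.4788i)·(+0.1673-0.2937i)  (+0.0149+0.0192i)·(-0.2210+0.1284i)  (-0.2823-0.4348i)·(-0.1970+0.0000i)  (-0.2403-0.4474i)·(+0.2210+0.1284i)  (-0.0901-0.2072i)·(+0.1673+0.2937i)
Y_2^1(R⁻¹ n̂) = +0.313984-0.156208i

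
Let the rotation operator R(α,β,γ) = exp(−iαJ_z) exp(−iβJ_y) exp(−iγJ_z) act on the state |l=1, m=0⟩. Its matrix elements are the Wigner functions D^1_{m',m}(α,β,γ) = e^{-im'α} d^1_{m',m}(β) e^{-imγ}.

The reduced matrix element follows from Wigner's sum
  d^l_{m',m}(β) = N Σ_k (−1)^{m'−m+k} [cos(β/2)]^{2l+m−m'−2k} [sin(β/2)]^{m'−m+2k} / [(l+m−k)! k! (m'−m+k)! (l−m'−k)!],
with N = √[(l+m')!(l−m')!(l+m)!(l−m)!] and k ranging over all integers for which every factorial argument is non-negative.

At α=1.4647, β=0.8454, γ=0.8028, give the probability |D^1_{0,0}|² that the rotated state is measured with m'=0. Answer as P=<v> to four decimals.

P=0.4401

Split into d^1_{0,0}(β=0.8454) × two z-phases.
Half-angle: c=0.911985, s=0.410224. N=√(1·1·1·1)=1.000000
k: max(0,(0)−(0))=0 … min(1+(0),1−(0))=1
  k=0: (−1)^0·1.0000/(1)·0.9120^2·0.4102^0 = +0.831716
  k=1: (−1)^1·1.0000/(1)·0.9120^0·0.4102^2 = -0.168284
d^1_{0,0}(0.8454) = +0.831716 -0.168284 = +0.663432
|D^1_{0,0}|² = |d^1_{0,0}(β)|² = (+0.663432)² = 0.440142 (the z-rotation phases have unit modulus)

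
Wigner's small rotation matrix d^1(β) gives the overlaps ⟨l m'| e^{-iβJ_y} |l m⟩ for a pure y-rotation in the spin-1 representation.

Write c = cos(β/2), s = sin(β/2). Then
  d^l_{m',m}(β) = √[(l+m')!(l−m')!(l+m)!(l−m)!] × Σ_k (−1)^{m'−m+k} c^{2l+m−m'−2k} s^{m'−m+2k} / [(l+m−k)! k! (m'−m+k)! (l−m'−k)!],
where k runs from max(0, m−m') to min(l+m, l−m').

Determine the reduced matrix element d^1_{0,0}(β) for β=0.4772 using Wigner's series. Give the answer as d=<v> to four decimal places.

d^1_{0,0}(β=0.4772) via Wigner's sum:
With c≡cos(β/2)=0.971670 and s≡sin(β/2)=0.236343, N=[1·1·1·1]^{1/2}=1.000000
Admissible k: 0..1 (factorial args all ≥0)
  k=0: (−1)^0·1.0000/(1)·0.9717^2·0.2363^0 = +0.944142
  k=1: (−1)^1·1.0000/(1)·0.9717^0·0.2363^2 = -0.055858
d^1_{0,0}(0.4772) = +0.944142 -0.055858 = +0.888284

d=0.8883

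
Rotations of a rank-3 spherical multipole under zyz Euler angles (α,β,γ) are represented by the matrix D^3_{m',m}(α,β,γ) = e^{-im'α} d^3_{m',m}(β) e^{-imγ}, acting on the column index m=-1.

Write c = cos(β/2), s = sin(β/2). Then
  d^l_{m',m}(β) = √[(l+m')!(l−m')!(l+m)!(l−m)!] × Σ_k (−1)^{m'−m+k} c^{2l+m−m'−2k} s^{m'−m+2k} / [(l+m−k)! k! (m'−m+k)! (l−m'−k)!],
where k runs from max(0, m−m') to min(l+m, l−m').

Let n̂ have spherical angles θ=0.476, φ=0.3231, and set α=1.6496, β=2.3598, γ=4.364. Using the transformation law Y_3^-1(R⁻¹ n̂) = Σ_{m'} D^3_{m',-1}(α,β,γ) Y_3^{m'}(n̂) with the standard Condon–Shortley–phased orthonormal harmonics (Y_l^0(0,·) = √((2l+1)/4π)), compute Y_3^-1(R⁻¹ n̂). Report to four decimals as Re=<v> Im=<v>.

Re=0.1122 Im=0.0870

Need the full column D^3_{m',-1} for m'=−3..3 at α=1.6496, β=2.3598, γ=4.364.
cos(β/2)=0.381017, sin(β/2)=0.924568
d^3_{-3,-1}: single k=2 term ⇒ +0.069775;  D = -0.069338+0.007797i
d^3_{-2,-1}: k∈[1..2] ⇒ +0.023478 -0.276491 = -0.253013;  D = -0.047978-0.248422i
d^3_{-1,-1}: k∈[0..2] ⇒ +0.003060 -0.144127 +0.636496 = +0.495429;  D = +0.477534-0.131948i
d^3_{0,-1}: k∈[0..2] ⇒ -0.025719 +0.454321 -0.891722 = -0.463120;  D = +0.158102+0.435298i
d^3_{1,-1}: k∈[0..2] ⇒ +0.108095 -0.848662 +0.624644 = -0.115922;  D = +0.105504-0.048028i
d^3_{2,-1}: k∈[0..1] ⇒ -0.276491 +0.814027 = +0.537536;  D = +0.260533+0.470179i
d^3_{3,-1}: single k=0 term ⇒ +0.410857;  D = +0.342581-0.226806i
Y_3^{m'}(θ=0.476,φ=0.3231) and Σ D·Y over m':
  (-0.0693+0.0078i)·(+0.0227-0.0331i)  (-0.0480-0.2484i)·(+0.1523-0.1149i)  (+0.4775-0.1319i)·(+0.4143-0.1387i)  (+0.1581+0.4353i)·(+0.3152+0.0000i)  (+0.1055-0.0480i)·(-0.4143-0.1387i)  (+0.2605+0.4702i)·(+0.1523+0.1149i)  (+0.3426-0.2268i)·(-0.0227-0.0331i)
Y_3^-1(R⁻¹ n̂) = +0.112214+0.087030i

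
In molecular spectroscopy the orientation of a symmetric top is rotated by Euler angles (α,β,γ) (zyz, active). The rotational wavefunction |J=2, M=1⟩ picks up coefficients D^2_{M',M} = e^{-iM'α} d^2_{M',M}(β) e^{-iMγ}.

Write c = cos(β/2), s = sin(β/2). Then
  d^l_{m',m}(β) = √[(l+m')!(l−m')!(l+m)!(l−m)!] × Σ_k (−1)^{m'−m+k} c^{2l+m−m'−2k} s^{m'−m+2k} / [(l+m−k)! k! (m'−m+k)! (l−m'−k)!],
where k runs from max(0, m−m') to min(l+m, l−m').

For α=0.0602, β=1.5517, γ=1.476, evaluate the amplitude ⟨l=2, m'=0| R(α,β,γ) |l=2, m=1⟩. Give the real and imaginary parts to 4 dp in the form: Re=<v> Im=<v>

Re=0.0022 Im=-0.0233

First d^2_{0,1}(β=1.5517), then the phase factors e^{-i(0)α} and e^{-i(1)γ}:
c=cos(1.5517/2)=0.713826, s=sin(1.5517/2)=0.700323; N=√[2·2·6·1]=4.898979
The bounds max(0,m−m')=1 and min(l+m,l−m')=2 give 2 terms
  k=1: (−1)^0·4.8990/(2)·0.7138^3·0.7003^1 = +0.623952
  k=2: (−1)^1·4.8990/(2)·0.7138^1·0.7003^3 = -0.600570
d^2_{0,1}(1.5517) = +0.623952 -0.600570 = +0.023382
Phases: e^{-i·(0)·0.0602}=+1.000000+0.000000i, e^{-i·(1)·1.476}=+0.094654-0.995510i ⇒ D=+0.002213-0.023277i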